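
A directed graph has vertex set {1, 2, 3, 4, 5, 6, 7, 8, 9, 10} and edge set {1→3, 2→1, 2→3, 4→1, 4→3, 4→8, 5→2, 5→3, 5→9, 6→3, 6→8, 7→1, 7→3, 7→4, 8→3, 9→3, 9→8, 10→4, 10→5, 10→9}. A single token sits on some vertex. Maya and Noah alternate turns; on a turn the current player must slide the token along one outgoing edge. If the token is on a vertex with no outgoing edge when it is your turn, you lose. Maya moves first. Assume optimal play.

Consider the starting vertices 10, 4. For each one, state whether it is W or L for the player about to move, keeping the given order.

Build the W/L table. Terminal = L. A non-terminal position is W if it has a move to some L; otherwise it is L.
Every edge goes from a vertex to one that appears earlier in the order 3, 1, 8, 4, 7, 2, 6, 9, 5, 10, so processing vertices in that order labels each vertex after all of its successors.
3: no outgoing edge → L
1: W (go to 3, an L position)
8: W (go to 3, an L position)
4: W (go to 3, an L position)
7: W (go to 3, an L position)
2: W (go to 3, an L position)
6: W (go to 3, an L position)
9: W (go to 3, an L position)
5: W (go to 3, an L position)
10: L (options 5(W), 9(W), 4(W) are all W)

10: L, 4: W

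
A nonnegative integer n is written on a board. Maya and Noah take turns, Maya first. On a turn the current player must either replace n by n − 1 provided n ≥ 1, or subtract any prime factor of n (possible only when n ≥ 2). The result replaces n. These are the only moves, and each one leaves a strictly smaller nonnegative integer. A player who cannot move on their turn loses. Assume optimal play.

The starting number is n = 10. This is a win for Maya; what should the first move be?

Move to 8.

Build the W/L table. Terminal = L. A non-terminal position is W if it has a move to some L; otherwise it is L.
n=0: no move → L
n=1: →0(L), so W
n=2: →0(L), so W
n=3: →0(L), so W
n=4: →2(W), 3(W) — all W, so L
n=5: →0(L), so W
n=6: →4(L), so W
n=7: →0(L), so W
n=8: →6(W), 7(W) — all W, so L
n=9: →8(L), so W
n=10: →8(L), so W
From 10, the L positions reachable in one move are: 8.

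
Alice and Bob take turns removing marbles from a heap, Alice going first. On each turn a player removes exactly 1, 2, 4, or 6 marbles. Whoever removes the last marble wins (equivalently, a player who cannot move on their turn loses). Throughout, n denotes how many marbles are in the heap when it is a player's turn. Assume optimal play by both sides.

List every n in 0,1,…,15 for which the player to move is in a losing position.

0, 3, 8, 11

Positions with no move are L. A position that does have a move is losing for the player to move precisely when every available move leads to a winning position for the opponent. Fill in the labels:
n=0: no move → L
n=1: reaches L-position 0 → W
n=2: reaches L-position 0 → W
n=3: only reaches 2(W), 1(W), all W → L
n=4: reaches L-position 3 → W
n=5: reaches L-position 3 → W
n=6: reaches L-position 0 → W
n=7: reaches L-position 3 → W
n=8: only reaches 7(W), 6(W), 4(W), 2(W), all W → L
n=9: reaches L-position 8 → W
n=10: reaches L-position 8 → W
n=11: only reaches 10(W), 9(W), 7(W), 5(W), all W → L
n=12: reaches L-position 11 → W
n=13: reaches L-position 11 → W
n=14: reaches L-position 8 → W
n=15: reaches L-position 11 → W
The losing starting values of n are exactly the entries labelled L in this table (4 of them).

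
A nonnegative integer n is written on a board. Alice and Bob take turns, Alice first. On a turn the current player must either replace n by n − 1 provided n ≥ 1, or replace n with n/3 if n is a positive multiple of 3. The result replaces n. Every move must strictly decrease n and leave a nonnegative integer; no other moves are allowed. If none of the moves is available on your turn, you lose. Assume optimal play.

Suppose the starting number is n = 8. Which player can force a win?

Build the W/L table. Terminal = L. A non-terminal position is W if it has a move to some L; otherwise it is L.
n=0: no move → L
n=1: reaches L-position 0 → W
n=2: only reaches 1(W), which is W → L
n=3: reaches L-position 2 → W
n=4: only reaches 3(W), which is W → L
n=5: reaches L-position 4 → W
n=6: reaches L-position 2 → W
n=7: only reaches 6(W), which is W → L
n=8: reaches L-position 7 → W
The starting position 8 is W: Alice should move to 7, handing over an L position.

Alice wins.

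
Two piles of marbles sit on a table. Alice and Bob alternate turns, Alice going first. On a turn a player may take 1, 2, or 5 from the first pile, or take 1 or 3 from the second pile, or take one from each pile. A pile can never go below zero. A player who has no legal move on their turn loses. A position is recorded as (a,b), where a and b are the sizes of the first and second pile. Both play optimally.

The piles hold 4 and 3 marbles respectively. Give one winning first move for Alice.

Move to (2,3).

Use the standard recursion: the mover loses at a terminal position; elsewhere, the mover wins exactly when some move hands the opponent an L position.
No move ever increases a pile, so every position that can arise here has a ≤ 4 and b ≤ 3; it is enough to label the cells with 0 ≤ a ≤ 4 and 0 ≤ b ≤ 3.
Every move lowers a or b (never raises either), so fill the grid row by row in increasing a, and left to right within a row: each cell's successors are then already labelled.
      b=0  b=1  b=2  b=3
a=0:    L    W    L    W
a=1:    W    W    W    W
a=2:    W    L    W    L
a=3:    L    W    W    W
a=4:    W    W    L    W
Cells with no legal move (terminal, hence L): (0,0).
The remaining L cells, each justified by listing all of its moves:
(0,2): the only move is to (0,1)(W), a W ⇒ L
(2,1): moves to (1,1)(W), (0,1)(W), (2,0)(W), (1,0)(W); every one is W ⇒ L
(2,3): moves to (1,3)(W), (0,3)(W), (2,2)(W), (2,0)(W), (1,2)(W); every one is W ⇒ L
(3,0): moves to (2,0)(W), (1,0)(W); every one is W ⇒ L
(4,2): moves to (3,2)(W), (2,2)(W), (4,1)(W), (3,1)(W); every one is W ⇒ L
Every other cell has at least one move into one of the L cells above, so it is W.
From (4,3), the L positions reachable in one move are: (2,3), (4,2). Any move reaching one of these is winning.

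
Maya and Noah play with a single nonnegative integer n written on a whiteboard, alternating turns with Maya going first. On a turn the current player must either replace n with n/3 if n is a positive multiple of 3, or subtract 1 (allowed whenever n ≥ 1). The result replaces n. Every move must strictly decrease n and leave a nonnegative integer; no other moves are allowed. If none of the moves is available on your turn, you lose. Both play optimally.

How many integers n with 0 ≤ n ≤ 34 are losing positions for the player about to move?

Compute win/loss labels from the base case upward. A position with no move is L. Any other position is W if it can reach an L in one move, else L.
n=0: no move → L
n=1: can move to 0, which is L ⇒ W
n=2: the only move is to 1(W), a W ⇒ L
n=3: can move to 2, which is L ⇒ W
n=4: the only move is to 3(W), a W ⇒ L
n=5: can move to 4, which is L ⇒ W
n=6: can move to 2, which is L ⇒ W
n=7: the only move is to 6(W), a W ⇒ L
n=8: can move to 7, which is L ⇒ W
n=9: moves to 3(W), 8(W); every one is W ⇒ L
n=10: can move to 9, which is L ⇒ W
n=11: the only move is to 10(W), a W ⇒ L
n=12: can move to 4, which is L ⇒ W
n=13: the only move is to 12(W), a W ⇒ L
n=14: can move to 13, which is L ⇒ W
n=15: moves to 5(W), 14(W); every one is W ⇒ L
n=16: can move to 15, which is L ⇒ W
n=17: the only move is to 16(W), a W ⇒ L
n=18: can move to 17, which is L ⇒ W
n=19: the only move is to 18(W), a W ⇒ L
n=20: can move to 19, which is L ⇒ W
n=21: can move to 7, which is L ⇒ W
n=22: the only move is to 21(W), a W ⇒ L
n=23: can move to 22, which is L ⇒ W
n=24: moves to 8(W), 23(W); every one is W ⇒ L
n=25: can move to 24, which is L ⇒ W
n=26: the only move is to 25(W), a W ⇒ L
n=27: can move to 9, which is L ⇒ W
n=28: the only move is to 27(W), a W ⇒ L
n=29: can move to 28, which is L ⇒ W
n=30: moves to 10(W), 29(W); every one is W ⇒ L
n=31: can move to 30, which is L ⇒ W
n=32: the only move is to 31(W), a W ⇒ L
n=33: can move to 11, which is L ⇒ W
n=34: the only move is to 33(W), a W ⇒ L
L entries with 0 ≤ n ≤ 34: n = 0, 2, 4, 7, 9, 11, 13, 15, 17, 19, 22, 24, 26, 28, 30, 32, 34; that makes 17.

17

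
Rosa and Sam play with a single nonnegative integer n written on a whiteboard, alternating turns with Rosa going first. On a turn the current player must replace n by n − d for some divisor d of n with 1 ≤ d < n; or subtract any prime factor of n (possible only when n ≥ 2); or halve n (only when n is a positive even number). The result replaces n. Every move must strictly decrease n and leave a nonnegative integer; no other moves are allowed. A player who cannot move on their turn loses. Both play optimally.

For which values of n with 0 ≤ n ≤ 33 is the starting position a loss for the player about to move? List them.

0, 1, 4, 9, 14, 20, 26, 32

Work bottom-up. With no move the player to move loses. Otherwise the position is W if at least one move leads to an L position for the opponent, and L if every move leads to a W.
n=0: no move → L
n=1: no move → L
n=2: W (go to 0, an L position)
n=3: W (go to 0, an L position)
n=4: L (options 2(W), 3(W) are all W)
n=5: W (go to 0, an L position)
n=6: W (go to 4, an L position)
n=7: W (go to 0, an L position)
n=8: W (go to 4, an L position)
n=9: L (options 6(W), 8(W) are all W)
n=10: W (go to 9, an L position)
n=11: W (go to 0, an L position)
n=12: W (go to 9, an L position)
n=13: W (go to 0, an L position)
n=14: L (options 7(W), 12(W), 13(W) are all W)
n=15: W (go to 14, an L position)
n=16: W (go to 14, an L position)
n=17: W (go to 0, an L position)
n=18: W (go to 9, an L position)
n=19: W (go to 0, an L position)
n=20: L (options 10(W), 15(W), 16(W), 18(W), 19(W) are all W)
n=21: W (go to 14, an L position)
n=22: W (go to 20, an L position)
n=23: W (go to 0, an L position)
n=24: W (go to 20, an L position)
n=25: W (go to 20, an L position)
n=26: L (options 13(W), 24(W), 25(W) are all W)
n=27: W (go to 26, an L position)
n=28: W (go to 14, an L position)
n=29: W (go to 0, an L position)
n=30: W (go to 20, an L position)
n=31: W (go to 0, an L position)
n=32: L (options 16(W), 24(W), 28(W), 30(W), 31(W) are all W)
n=33: W (go to 32, an L position)
The losing starting values of n are exactly the entries labelled L in this table (8 of them).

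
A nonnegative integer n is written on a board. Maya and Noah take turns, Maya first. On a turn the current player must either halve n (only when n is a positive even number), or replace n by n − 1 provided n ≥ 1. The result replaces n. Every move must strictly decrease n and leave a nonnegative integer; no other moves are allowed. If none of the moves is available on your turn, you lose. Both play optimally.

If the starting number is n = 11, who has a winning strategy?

Noah wins.

Use the standard recursion: the mover loses at a terminal position; elsewhere, the mover wins exactly when some move hands the opponent an L position.
n=0: no move → L
n=1: W (go to 0, an L position)
n=2: L (sole option 1(W) is W)
n=3: W (go to 2, an L position)
n=4: W (go to 2, an L position)
n=5: L (sole option 4(W) is W)
n=6: W (go to 5, an L position)
n=7: L (sole option 6(W) is W)
n=8: W (go to 7, an L position)
n=9: L (sole option 8(W) is W)
n=10: W (go to 5, an L position)
n=11: L (sole option 10(W) is W)
Every move from 11 reaches a W position, so the mover loses.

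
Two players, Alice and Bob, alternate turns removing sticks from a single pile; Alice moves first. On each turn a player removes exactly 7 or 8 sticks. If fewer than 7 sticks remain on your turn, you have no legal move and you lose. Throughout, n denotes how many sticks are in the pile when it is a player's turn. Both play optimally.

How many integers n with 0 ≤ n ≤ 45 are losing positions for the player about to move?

22

Classify positions by backward induction: terminal positions (no move available) are L. From any other position, the mover wins iff some move reaches an L.
n=0: no move → L
n=1: no move → L
n=2: no move → L
n=3: no move → L
n=4: no move → L
n=5: no move → L
n=6: no move → L
n=7: →0(L), so W
n=8: →1(L), so W
n=9: →2(L), so W
n=10: →3(L), so W
n=11: →4(L), so W
n=12: →5(L), so W
n=13: →6(L), so W
n=14: →6(L), so W
n=15: →8(W), 7(W) — all W, so L
n=16: →9(W), 8(W) — all W, so L
n=17: →10(W), 9(W) — all W, so L
n=18: →11(W), 10(W) — all W, so L
n=19: →12(W), 11(W) — all W, so L
n=20: →13(W), 12(W) — all W, so L
n=21: →14(W), 13(W) — all W, so L
n=22: →15(L), so W
n=23: →16(L), so W
n=24: →17(L), so W
n=25: →18(L), so W
n=26: →19(L), so W
n=27: →20(L), so W
n=28: →21(L), so W
n=29: →21(L), so W
n=30: →23(W), 22(W) — all W, so L
n=31: →24(W), 23(W) — all W, so L
n=32: →25(W), 24(W) — all W, so L
n=33: →26(W), 25(W) — all W, so L
n=34: →27(W), 26(W) — all W, so L
n=35: →28(W), 27(W) — all W, so L
n=36: →29(W), 28(W) — all W, so L
n=37: →30(L), so W
n=38: →31(L), so W
n=39: →32(L), so W
n=40: →33(L), so W
n=41: →34(L), so W
n=42: →35(L), so W
n=43: →36(L), so W
n=44: →36(L), so W
n=45: →38(W), 37(W) — all W, so L
L entries with 0 ≤ n ≤ 45: n = 0, 1, 2, 3, 4, 5, 6, 15, 16, 17, 18, 19, 20, 21, 30, 31, 32, 33, 34, 35, 36, 45; that makes 22.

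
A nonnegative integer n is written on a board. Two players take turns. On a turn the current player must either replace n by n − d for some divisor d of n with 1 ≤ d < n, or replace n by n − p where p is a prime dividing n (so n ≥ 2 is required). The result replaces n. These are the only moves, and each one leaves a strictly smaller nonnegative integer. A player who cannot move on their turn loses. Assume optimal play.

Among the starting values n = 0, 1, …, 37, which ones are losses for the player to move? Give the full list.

0, 1, 4, 9, 14, 20, 26, 32, 35

Classify positions by backward induction: terminal positions (no move available) are L. From any other position, the mover wins iff some move reaches an L.
n=0: no move → L
n=1: no move → L
n=2: can move to 0, which is L ⇒ W
n=3: can move to 0, which is L ⇒ W
n=4: moves to 2(W), 3(W); every one is W ⇒ L
n=5: can move to 0, which is L ⇒ W
n=6: can move to 4, which is L ⇒ W
n=7: can move to 0, which is L ⇒ W
n=8: can move to 4, which is L ⇒ W
n=9: moves to 6(W), 8(W); every one is W ⇒ L
n=10: can move to 9, which is L ⇒ W
n=11: can move to 0, which is L ⇒ W
n=12: can move to 9, which is L ⇒ W
n=13: can move to 0, which is L ⇒ W
n=14: moves to 7(W), 12(W), 13(W); every one is W ⇒ L
n=15: can move to 14, which is L ⇒ W
n=16: can move to 14, which is L ⇒ W
n=17: can move to 0, which is L ⇒ W
n=18: can move to 9, which is L ⇒ W
n=19: can move to 0, which is L ⇒ W
n=20: moves to 10(W), 15(W), 16(W), 18(W), 19(W); every one is W ⇒ L
n=21: can move to 14, which is L ⇒ W
n=22: can move to 20, which is L ⇒ W
n=23: can move to 0, which is L ⇒ W
n=24: can move to 20, which is L ⇒ W
n=25: can move to 20, which is L ⇒ W
n=26: moves to 13(W), 24(W), 25(W); every one is W ⇒ L
n=27: can move to 26, which is L ⇒ W
n=28: can move to 14, which is L ⇒ W
n=29: can move to 0, which is L ⇒ W
n=30: can move to 20, which is L ⇒ W
n=31: can move to 0, which is L ⇒ W
n=32: moves to 16(W), 24(W), 28(W), 30(W), 31(W); every one is W ⇒ L
n=33: can move to 32, which is L ⇒ W
n=34: can move to 32, which is L ⇒ W
n=35: moves to 28(W), 30(W), 34(W); every one is W ⇒ L
n=36: can move to 32, which is L ⇒ W
n=37: can move to 0, which is L ⇒ W
The losing starting values of n are exactly the entries labelled L in this table (9 of them).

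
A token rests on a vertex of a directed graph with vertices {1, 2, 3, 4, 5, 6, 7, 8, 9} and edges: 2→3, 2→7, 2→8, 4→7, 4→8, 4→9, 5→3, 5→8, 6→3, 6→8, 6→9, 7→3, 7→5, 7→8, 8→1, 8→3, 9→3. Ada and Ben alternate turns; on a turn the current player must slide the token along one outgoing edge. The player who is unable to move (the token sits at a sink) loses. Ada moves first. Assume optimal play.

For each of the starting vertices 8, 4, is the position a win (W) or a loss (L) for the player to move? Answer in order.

8: W, 4: L

Use the standard recursion: the mover loses at a terminal position; elsewhere, the mover wins exactly when some move hands the opponent an L position.
Every edge goes from a vertex to one that appears earlier in the order 1, 3, 8, 5, 7, 9, 6, 4, 2, so processing vertices in that order labels each vertex after all of its successors.
1: no outgoing edge → L
3: no outgoing edge → L
8: can move to 3, which is L ⇒ W
5: can move to 3, which is L ⇒ W
7: can move to 3, which is L ⇒ W
9: can move to 3, which is L ⇒ W
6: can move to 3, which is L ⇒ W
4: moves to 9(W), 7(W), 8(W); every one is W ⇒ L
2: can move to 3, which is L ⇒ W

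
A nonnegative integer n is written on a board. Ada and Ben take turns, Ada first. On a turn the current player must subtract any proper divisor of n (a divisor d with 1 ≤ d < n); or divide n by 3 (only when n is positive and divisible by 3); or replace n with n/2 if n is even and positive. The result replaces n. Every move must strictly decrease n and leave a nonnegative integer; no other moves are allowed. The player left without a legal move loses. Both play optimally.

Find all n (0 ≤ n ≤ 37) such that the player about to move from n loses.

0, 1, 4, 7, 9, 11, 13, 15, 17, 19, 23, 25, 28, 31, 36

Compute win/loss labels from the base case upward. A position with no move is L. Any other position is W if it can reach an L in one move, else L.
n=0: no move → L
n=1: no move → L
n=2: reaches L-position 1 → W
n=3: reaches L-position 1 → W
n=4: only reaches 2(W), 3(W), all W → L
n=5: reaches L-position 4 → W
n=6: reaches L-position 4 → W
n=7: only reaches 6(W), which is W → L
n=8: reaches L-position 4 → W
n=9: only reaches 3(W), 6(W), 8(W), all W → L
n=10: reaches L-position 9 → W
n=11: only reaches 10(W), which is W → L
n=12: reaches L-position 4 → W
n=13: only reaches 12(W), which is W → L
n=14: reaches L-position 7 → W
n=15: only reaches 5(W), 10(W), 12(W), 14(W), all W → L
n=16: reaches L-position 15 → W
n=17: only reaches 16(W), which is W → L
n=18: reaches L-position 9 → W
n=19: only reaches 18(W), which is W → L
n=20: reaches L-position 15 → W
n=21: reaches L-position 7 → W
n=22: reaches L-position 11 → W
n=23: only reaches 22(W), which is W → L
n=24: reaches L-position 23 → W
n=25: only reaches 20(W), 24(W), all W → L
n=26: reaches L-position 13 → W
n=27: reaches L-position 9 → W
n=28: only reaches 14(W), 21(W), 24(W), 26(W), 27(W), all W → L
n=29: reaches L-position 28 → W
n=30: reaches L-position 15 → W
n=31: only reaches 30(W), which is W → L
n=32: reaches L-position 28 → W
n=33: reaches L-position 11 → W
n=34: reaches L-position 17 → W
n=35: reaches L-position 28 → W
n=36: only reaches 12(W), 18(W), 24(W), 27(W), 30(W), 32(W), 33(W), 34(W), 35(W), all W → L
n=37: reaches L-position 36 → W
The losing starting values of n are exactly the entries labelled L in this table (15 of them).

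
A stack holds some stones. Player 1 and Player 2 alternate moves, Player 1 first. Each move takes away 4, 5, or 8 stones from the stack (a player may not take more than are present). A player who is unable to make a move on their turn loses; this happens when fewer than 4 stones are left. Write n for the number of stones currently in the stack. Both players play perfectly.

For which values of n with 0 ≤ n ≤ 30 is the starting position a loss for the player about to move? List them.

Label each position W (a win for the player to move) or L (a loss). A position with no legal move is L; any other position is W exactly when some move reaches an L, and L when every move reaches a W.
n=0: no move → L
n=1: no move → L
n=2: no move → L
n=3: no move → L
n=4: can move to 0, which is L ⇒ W
n=5: can move to 1, which is L ⇒ W
n=6: can move to 2, which is L ⇒ W
n=7: can move to 3, which is L ⇒ W
n=8: can move to 3, which is L ⇒ W
n=9: can move to 1, which is L ⇒ W
n=10: can move to 2, which is L ⇒ W
n=11: can move to 3, which is L ⇒ W
n=12: moves to 8(W), 7(W), 4(W); every one is W ⇒ L
n=13: moves to 9(W), 8(W), 5(W); every one is W ⇒ L
n=14: moves to 10(W), 9(W), 6(W); every one is W ⇒ L
n=15: moves to 11(W), 10(W), 7(W); every one is W ⇒ L
n=16: can move to 12, which is L ⇒ W
n=17: can move to 13, which is L ⇒ W
n=18: can move to 14, which is L ⇒ W
n=19: can move to 15, which is L ⇒ W
n=20: can move to 15, which is L ⇒ W
n=21: can move to 13, which is L ⇒ W
n=22: can move to 14, which is L ⇒ W
n=23: can move to 15, which is L ⇒ W
n=24: moves to 20(W), 19(W), 16(W); every one is W ⇒ L
n=25: moves to 21(W), 20(W), 17(W); every one is W ⇒ L
n=26: moves to 22(W), 21(W), 18(W); every one is W ⇒ L
n=27: moves to 23(W), 22(W), 19(W); every one is W ⇒ L
n=28: can move to 24, which is L ⇒ W
n=29: can move to 25, which is L ⇒ W
n=30: can move to 26, which is L ⇒ W
The losing starting values of n are exactly the entries labelled L in this table (12 of them).

0, 1, 2, 3, 12, 13, 14, 15, 24, 25, 26, 27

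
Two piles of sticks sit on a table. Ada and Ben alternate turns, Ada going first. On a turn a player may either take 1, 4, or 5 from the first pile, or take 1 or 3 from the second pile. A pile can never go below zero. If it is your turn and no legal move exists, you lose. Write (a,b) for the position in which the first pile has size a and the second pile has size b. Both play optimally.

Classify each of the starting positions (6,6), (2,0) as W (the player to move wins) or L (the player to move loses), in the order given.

(6,6): W, (2,0): L

Use the standard recursion: the mover loses at a terminal position; elsewhere, the mover wins exactly when some move hands the opponent an L position.
No move ever increases a pile, so every position that can arise here has a ≤ 6 and b ≤ 6; it is enough to label the cells with 0 ≤ a ≤ 6 and 0 ≤ b ≤ 6.
Every move lowers a or b (never raises either), so fill the grid row by row in increasing a, and left to right within a row: each cell's successors are then already labelled.
      b=0  b=1  b=2  b=3  b=4  b=5  b=6
a=0:    L    W    L    W    L    W    L
a=1:    W    L    W    L    W    L    W
a=2:    L    W    L    W    L    W    L
a=3:    W    L    W    L    W    L    W
a=4:    W    W    W    W    W    W    W
a=5:    W    W    W    W    W    W    W
a=6:    W    W    W    W    W    W    W
Cells with no legal move (terminal, hence L): (0,0).
The remaining L cells, each justified by listing all of its moves:
(0,2): L (sole option (0,1)(W) is W)
(0,4): L (options (0,3)(W), (0,1)(W) are all W)
(0,6): L (options (0,5)(W), (0,3)(W) are all W)
(1,1): L (options (0,1)(W), (1,0)(W) are all W)
(1,3): L (options (0,3)(W), (1,2)(W), (1,0)(W) are all W)
(1,5): L (options (0,5)(W), (1,4)(W), (1,2)(W) are all W)
(2,0): L (sole option (1,0)(W) is W)
(2,2): L (options (1,2)(W), (2,1)(W) are all W)
(2,4): L (options (1,4)(W), (2,3)(W), (2,1)(W) are all W)
(2,6): L (options (1,6)(W), (2,5)(W), (2,3)(W) are all W)
(3,1): L (options (2,1)(W), (3,0)(W) are all W)
(3,3): L (options (2,3)(W), (3,2)(W), (3,0)(W) are all W)
(3,5): L (options (2,5)(W), (3,4)(W), (3,2)(W) are all W)
Every other cell has at least one move into one of the L cells above, so it is W.
(6,6): the move to (2,6) reaches an L cell, so W
(2,0): one of the L cells justified above, so L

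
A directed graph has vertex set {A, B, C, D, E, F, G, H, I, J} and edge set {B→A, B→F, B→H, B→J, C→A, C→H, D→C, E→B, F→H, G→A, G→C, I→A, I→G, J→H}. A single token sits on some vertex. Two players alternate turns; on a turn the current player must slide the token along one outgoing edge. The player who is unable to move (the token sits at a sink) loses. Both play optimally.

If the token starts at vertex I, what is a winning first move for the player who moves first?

Use the standard recursion: the mover loses at a terminal position; elsewhere, the mover wins exactly when some move hands the opponent an L position.
Every edge goes from a vertex to one that appears earlier in the order A, H, C, G, J, D, F, I, B, E, so processing vertices in that order labels each vertex after all of its successors.
A: no outgoing edge → L
H: no outgoing edge → L
C: W (go to H, an L position)
G: W (go to A, an L position)
J: W (go to H, an L position)
D: L (sole option C(W) is W)
F: W (go to H, an L position)
I: W (go to A, an L position)
B: W (go to H, an L position)
E: L (sole option B(W) is W)
From I, the L positions reachable in one move are: A.

Move to A.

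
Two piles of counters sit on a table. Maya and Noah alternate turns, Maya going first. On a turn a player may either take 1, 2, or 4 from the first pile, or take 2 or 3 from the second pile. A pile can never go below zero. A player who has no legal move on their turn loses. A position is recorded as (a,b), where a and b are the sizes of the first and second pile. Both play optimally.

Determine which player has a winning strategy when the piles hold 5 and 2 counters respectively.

Maya wins.

Positions with no move are L. A position that does have a move is losing for the player to move precisely when every available move leads to a winning position for the opponent. Fill in the labels:
No move ever increases a pile, so every position that can arise here has a ≤ 5 and b ≤ 2; it is enough to label the cells with 0 ≤ a ≤ 5 and 0 ≤ b ≤ 2.
Every move lowers a or b (never raises either), so fill the grid row by row in increasing a, and left to right within a row: each cell's successors are then already labelled.
      b=0  b=1  b=2
a=0:    L    L    W
a=1:    W    W    L
a=2:    W    W    W
a=3:    L    L    W
a=4:    W    W    L
a=5:    W    W    W
Cells with no legal move (terminal, hence L): (0,0), (0,1).
The remaining L cells, each justified by listing all of its moves:
(1,2): moves to (0,2)(W), (1,0)(W); every one is W ⇒ L
(3,0): moves to (2,0)(W), (1,0)(W); every one is W ⇒ L
(3,1): moves to (2,1)(W), (1,1)(W); every one is W ⇒ L
(4,2): moves to (3,2)(W), (2,2)(W), (0,2)(W), (4,0)(W); every one is W ⇒ L
Every other cell has at least one move into one of the L cells above, so it is W.
From (5,2) Maya can move to (4,2), reaching an L position.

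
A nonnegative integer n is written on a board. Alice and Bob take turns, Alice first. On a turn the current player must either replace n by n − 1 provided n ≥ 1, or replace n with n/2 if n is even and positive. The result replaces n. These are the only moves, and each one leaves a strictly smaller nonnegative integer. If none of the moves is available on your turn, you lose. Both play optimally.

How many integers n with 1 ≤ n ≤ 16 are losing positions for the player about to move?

Work bottom-up. With no move the player to move loses. Otherwise the position is W if at least one move leads to an L position for the opponent, and L if every move leads to a W.
n=0: no move → L
n=1: W (go to 0, an L position)
n=2: L (sole option 1(W) is W)
n=3: W (go to 2, an L position)
n=4: W (go to 2, an L position)
n=5: L (sole option 4(W) is W)
n=6: W (go to 5, an L position)
n=7: L (sole option 6(W) is W)
n=8: W (go to 7, an L position)
n=9: L (sole option 8(W) is W)
n=10: W (go to 5, an L position)
n=11: L (sole option 10(W) is W)
n=12: W (go to 11, an L position)
n=13: L (sole option 12(W) is W)
n=14: W (go to 7, an L position)
n=15: L (sole option 14(W) is W)
n=16: W (go to 15, an L position)
L entries with 1 ≤ n ≤ 16 (n=0 is outside the asked range and is not counted): n = 2, 5, 7, 9, 11, 13, 15; that makes 7.

7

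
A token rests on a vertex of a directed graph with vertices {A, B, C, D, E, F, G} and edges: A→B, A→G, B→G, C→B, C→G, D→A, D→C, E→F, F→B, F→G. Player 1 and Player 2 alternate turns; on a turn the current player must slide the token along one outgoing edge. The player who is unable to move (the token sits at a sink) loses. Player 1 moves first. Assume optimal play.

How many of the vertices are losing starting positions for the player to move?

Work bottom-up. With no move the player to move loses. Otherwise the position is W if at least one move leads to an L position for the opponent, and L if every move leads to a W.
Every edge goes from a vertex to one that appears earlier in the order G, B, F, C, E, A, D, so processing vertices in that order labels each vertex after all of its successors.
G: no outgoing edge → L
B: W (go to G, an L position)
F: W (go to G, an L position)
C: W (go to G, an L position)
E: L (sole option F(W) is W)
A: W (go to G, an L position)
D: L (options A(W), C(W) are all W)
The L vertices are D, E, G; that is 3 in all.

3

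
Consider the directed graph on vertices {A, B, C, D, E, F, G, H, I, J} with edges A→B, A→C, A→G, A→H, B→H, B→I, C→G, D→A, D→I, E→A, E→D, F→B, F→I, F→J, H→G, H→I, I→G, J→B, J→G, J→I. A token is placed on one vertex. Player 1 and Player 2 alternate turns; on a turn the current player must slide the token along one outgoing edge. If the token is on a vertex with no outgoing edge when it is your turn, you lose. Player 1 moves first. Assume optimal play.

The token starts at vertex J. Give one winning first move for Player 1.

Positions with no move are L. A position that does have a move is losing for the player to move precisely when every available move leads to a winning position for the opponent. Fill in the labels:
Every edge goes from a vertex to one that appears earlier in the order G, C, I, H, B, A, J, F, D, E, so processing vertices in that order labels each vertex after all of its successors.
G: no outgoing edge → L
C: reaches L-position G → W
I: reaches L-position G → W
H: reaches L-position G → W
B: only reaches H(W), I(W), all W → L
A: reaches L-position B → W
J: reaches L-position B → W
F: reaches L-position B → W
D: only reaches A(W), I(W), all W → L
E: reaches L-position D → W
From J, the L positions reachable in one move are: B, G. Any move reaching one of these is winning.

Move to B.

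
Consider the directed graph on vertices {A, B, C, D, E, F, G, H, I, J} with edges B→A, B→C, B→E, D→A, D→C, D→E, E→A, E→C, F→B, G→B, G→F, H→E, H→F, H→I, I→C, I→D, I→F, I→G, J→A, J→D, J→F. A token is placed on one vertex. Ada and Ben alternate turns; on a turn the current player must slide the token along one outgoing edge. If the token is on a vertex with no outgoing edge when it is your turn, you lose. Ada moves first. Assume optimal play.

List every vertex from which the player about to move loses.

A, C, F

Label each position W (a win for the player to move) or L (a loss). A position with no legal move is L; any other position is W exactly when some move reaches an L, and L when every move reaches a W.
Every edge goes from a vertex to one that appears earlier in the order C, A, E, B, F, D, G, I, H, J, so processing vertices in that order labels each vertex after all of its successors.
C: no outgoing edge → L
A: no outgoing edge → L
E: →A(L), so W
B: →A(L), so W
F: →B(W) only, which is W, so L
D: →A(L), so W
G: →F(L), so W
I: →F(L), so W
H: →F(L), so W
J: →F(L), so W
Reading off the rows marked L gives the requested list; there are 3 such vertices.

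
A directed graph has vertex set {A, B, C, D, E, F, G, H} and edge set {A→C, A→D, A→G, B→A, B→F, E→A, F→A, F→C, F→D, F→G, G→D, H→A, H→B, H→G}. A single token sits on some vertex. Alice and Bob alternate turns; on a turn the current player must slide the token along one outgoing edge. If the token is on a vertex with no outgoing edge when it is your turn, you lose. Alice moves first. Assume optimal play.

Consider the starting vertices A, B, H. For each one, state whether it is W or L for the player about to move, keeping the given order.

Work bottom-up. With no move the player to move loses. Otherwise the position is W if at least one move leads to an L position for the opponent, and L if every move leads to a W.
Every edge goes from a vertex to one that appears earlier in the order D, C, G, A, F, B, H, E, so processing vertices in that order labels each vertex after all of its successors.
D: no outgoing edge → L
C: no outgoing edge → L
G: reaches L-position D → W
A: reaches L-position C → W
F: reaches L-position C → W
B: only reaches F(W), A(W), all W → L
H: reaches L-position B → W
E: only reaches A(W), which is W → L

A: W, B: L, H: W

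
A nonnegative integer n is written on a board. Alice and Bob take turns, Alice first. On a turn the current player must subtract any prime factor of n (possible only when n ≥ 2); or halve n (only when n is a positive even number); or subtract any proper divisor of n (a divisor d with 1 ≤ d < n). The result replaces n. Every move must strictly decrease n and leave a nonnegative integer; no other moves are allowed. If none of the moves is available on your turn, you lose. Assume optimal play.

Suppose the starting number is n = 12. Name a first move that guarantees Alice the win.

Move to 9.

Label each position W (a win for the player to move) or L (a loss). A position with no legal move is L; any other position is W exactly when some move reaches an L, and L when every move reaches a W.
n=0: no move → L
n=1: no move → L
n=2: W (go to 0, an L position)
n=3: W (go to 0, an L position)
n=4: L (options 2(W), 3(W) are all W)
n=5: W (go to 0, an L position)
n=6: W (go to 4, an L position)
n=7: W (go to 0, an L position)
n=8: W (go to 4, an L position)
n=9: L (options 6(W), 8(W) are all W)
n=10: W (go to 9, an L position)
n=11: W (go to 0, an L position)
n=12: W (go to 9, an L position)
From 12, the L positions reachable in one move are: 9.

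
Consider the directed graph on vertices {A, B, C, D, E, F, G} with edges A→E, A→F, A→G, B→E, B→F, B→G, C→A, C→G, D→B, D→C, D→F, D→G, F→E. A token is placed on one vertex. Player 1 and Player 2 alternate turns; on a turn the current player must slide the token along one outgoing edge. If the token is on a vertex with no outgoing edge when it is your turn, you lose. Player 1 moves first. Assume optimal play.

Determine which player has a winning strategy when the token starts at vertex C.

Use the standard recursion: the mover loses at a terminal position; elsewhere, the mover wins exactly when some move hands the opponent an L position.
Every edge goes from a vertex to one that appears earlier in the order E, G, F, A, B, C, D, so processing vertices in that order labels each vertex after all of its successors.
E: no outgoing edge → L
G: no outgoing edge → L
F: →E(L), so W
A: →G(L), so W
B: →G(L), so W
C: →G(L), so W
D: →G(L), so W
From C Player 1 can move to G, reaching an L position.

Player 1 wins.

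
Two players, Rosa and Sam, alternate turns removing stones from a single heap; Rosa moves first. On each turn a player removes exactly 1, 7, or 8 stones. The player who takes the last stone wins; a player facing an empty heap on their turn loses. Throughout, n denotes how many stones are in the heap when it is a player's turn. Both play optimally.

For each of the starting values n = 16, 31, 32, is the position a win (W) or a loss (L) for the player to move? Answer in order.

16: W, 31: W, 32: L

Classify positions by backward induction: terminal positions (no move available) are L. From any other position, the mover wins iff some move reaches an L.
n=0: no move → L
n=1: W (go to 0, an L position)
n=2: L (sole option 1(W) is W)
n=3: W (go to 2, an L position)
n=4: L (sole option 3(W) is W)
n=5: W (go to 4, an L position)
n=6: L (sole option 5(W) is W)
n=7: W (go to 6, an L position)
n=8: W (go to 0, an L position)
n=9: W (go to 2, an L position)
n=10: W (go to 2, an L position)
n=11: W (go to 4, an L position)
n=12: W (go to 4, an L position)
n=13: W (go to 6, an L position)
n=14: W (go to 6, an L position)
n=15: L (options 14(W), 8(W), 7(W) are all W)
n=16: W (go to 15, an L position)
n=17: L (options 16(W), 10(W), 9(W) are all W)
n=18: W (go to 17, an L position)
n=19: L (options 18(W), 12(W), 11(W) are all W)
n=20: W (go to 19, an L position)
n=21: L (options 20(W), 14(W), 13(W) are all W)
n=22: W (go to 21, an L position)
n=23: W (go to 15, an L position)
n=24: W (go to 17, an L position)
n=25: W (go to 17, an L position)
n=26: W (go to 19, an L position)
n=27: W (go to 19, an L position)
n=28: W (go to 21, an L position)
n=29: W (go to 21, an L position)
n=30: L (options 29(W), 23(W), 22(W) are all W)
n=31: W (go to 30, an L position)
n=32: L (options 31(W), 25(W), 24(W) are all W)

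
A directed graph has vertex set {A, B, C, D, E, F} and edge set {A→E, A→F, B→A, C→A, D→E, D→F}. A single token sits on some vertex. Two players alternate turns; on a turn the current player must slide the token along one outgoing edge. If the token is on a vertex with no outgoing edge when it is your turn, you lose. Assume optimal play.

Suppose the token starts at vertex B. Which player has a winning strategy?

The second player wins.

Use the standard recursion: the mover loses at a terminal position; elsewhere, the mover wins exactly when some move hands the opponent an L position.
Every edge goes from a vertex to one that appears earlier in the order F, E, A, C, B, D, so processing vertices in that order labels each vertex after all of its successors.
F: no outgoing edge → L
E: no outgoing edge → L
A: →E(L), so W
C: →A(W) only, which is W, so L
B: →A(W) only, which is W, so L
D: →E(L), so W
The starting position B is L: whatever the player to move does, the opponent receives a W position.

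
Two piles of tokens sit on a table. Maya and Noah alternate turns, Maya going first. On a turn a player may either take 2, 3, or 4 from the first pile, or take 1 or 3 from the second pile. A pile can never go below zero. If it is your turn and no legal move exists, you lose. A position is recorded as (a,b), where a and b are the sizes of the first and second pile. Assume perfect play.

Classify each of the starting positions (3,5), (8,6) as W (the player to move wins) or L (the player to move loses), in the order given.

(3,5): L, (8,6): W

Use the standard recursion: the mover loses at a terminal position; elsewhere, the mover wins exactly when some move hands the opponent an L position.
No move ever increases a pile, so every position that can arise here has a ≤ 8 and b ≤ 6; it is enough to label the cells with 0 ≤ a ≤ 8 and 0 ≤ b ≤ 6.
Every move lowers a or b (never raises either), so fill the grid row by row in increasing a, and left to right within a row: each cell's successors are then already labelled.
      b=0  b=1  b=2  b=3  b=4  b=5  b=6
a=0:    L    W    L    W    L    W    L
a=1:    L    W    L    W    L    W    L
a=2:    W    L    W    L    W    L    W
a=3:    W    L    W    L    W    L    W
a=4:    W    W    W    W    W    W    W
a=5:    W    W    W    W    W    W    W
a=6:    L    W    L    W    L    W    L
a=7:    L    W    L    W    L    W    L
a=8:    W    L    W    L    W    L    W
Cells with no legal move (terminal, hence L): (0,0), (1,0).
The remaining L cells, each justified by listing all of its moves:
(0,2): →(0,1)(W) only, which is W, so L
(0,4): →(0,3)(W), (0,1)(W) — all W, so L
(0,6): →(0,5)(W), (0,3)(W) — all W, so L
(1,2): →(1,1)(W) only, which is W, so L
(1,4): →(1,3)(W), (1,1)(W) — all W, so L
(1,6): →(1,5)(W), (1,3)(W) — all W, so L
(2,1): →(0,1)(W), (2,0)(W) — all W, so L
(2,3): →(0,3)(W), (2,2)(W), (2,0)(W) — all W, so L
(2,5): →(0,5)(W), (2,4)(W), (2,2)(W) — all W, so L
(3,1): →(1,1)(W), (0,1)(W), (3,0)(W) — all W, so L
(3,3): →(1,3)(W), (0,3)(W), (3,2)(W), (3,0)(W) — all W, so L
(3,5): →(1,5)(W), (0,5)(W), (3,4)(W), (3,2)(W) — all W, so L
(6,0): →(4,0)(W), (3,0)(W), (2,0)(W) — all W, so L
(6,2): →(4,2)(W), (3,2)(W), (2,2)(W), (6,1)(W) — all W, so L
(6,4): →(4,4)(W), (3,4)(W), (2,4)(W), (6,3)(W), (6,1)(W) — all W, so L
(6,6): →(4,6)(W), (3,6)(W), (2,6)(W), (6,5)(W), (6,3)(W) — all W, so L
(7,0): →(5,0)(W), (4,0)(W), (3,0)(W) — all W, so L
(7,2): →(5,2)(W), (4,2)(W), (3,2)(W), (7,1)(W) — all W, so L
(7,4): →(5,4)(W), (4,4)(W), (3,4)(W), (7,3)(W), (7,1)(W) — all W, so L
(7,6): →(5,6)(W), (4,6)(W), (3,6)(W), (7,5)(W), (7,3)(W) — all W, so L
(8,1): →(6,1)(W), (5,1)(W), (4,1)(W), (8,0)(W) — all W, so L
(8,3): →(6,3)(W), (5,3)(W), (4,3)(W), (8,2)(W), (8,0)(W) — all W, so L
(8,5): →(6,5)(W), (5,5)(W), (4,5)(W), (8,4)(W), (8,2)(W) — all W, so L
Every other cell has at least one move into one of the L cells above, so it is W.
(3,5): one of the L cells justified above, so L
(8,6): the move to (6,6) reaches an L cell, so W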